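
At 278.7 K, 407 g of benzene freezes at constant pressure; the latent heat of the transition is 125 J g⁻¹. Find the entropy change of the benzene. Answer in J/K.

ΔS = -183 J/K

Heat released by the substance: Q = −mL = −407 × 125 = −50875 J.
At constant T, ΔS = Q_rev/T = −50875 / 278.7 = -183 J/K.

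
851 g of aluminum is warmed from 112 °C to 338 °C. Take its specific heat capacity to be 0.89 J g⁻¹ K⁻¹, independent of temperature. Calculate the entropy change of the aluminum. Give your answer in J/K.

ΔS = 350 J/K

In kelvin: T₁ = 385.15 K, T₂ = 611.15 K. ΔS = ∫dQ_rev/T = m c ln(T₂/T₁) = 851 × 0.89 × ln(611.15/385.15) = 350 J/K.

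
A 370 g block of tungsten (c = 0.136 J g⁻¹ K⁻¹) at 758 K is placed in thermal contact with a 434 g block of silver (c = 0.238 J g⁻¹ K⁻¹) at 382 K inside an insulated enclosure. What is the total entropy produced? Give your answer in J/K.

ΔS_total = 8.45 J/K

Energy balance: T_f = (m₁c₁T₁ + m₂c₂T₂)/(m₁c₁ + m₂c₂) = 505.17 K.
ΔS₁ = m₁c₁ ln(T_f/T₁) = 50.32 × ln(505.17/758) = -20.42 J/K.
ΔS₂ = m₂c₂ ln(T_f/T₂) = 103.292 × ln(505.17/382) = 28.87 J/K.
ΔS_total = -20.42 + 28.87 = 8.45 J/K.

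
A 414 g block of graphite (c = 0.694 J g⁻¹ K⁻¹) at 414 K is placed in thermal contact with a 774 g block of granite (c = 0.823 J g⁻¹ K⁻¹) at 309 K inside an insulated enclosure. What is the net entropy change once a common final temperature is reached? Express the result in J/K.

ΔS_total = 8.76 J/K

Energy balance: T_f = (m₁c₁T₁ + m₂c₂T₂)/(m₁c₁ + m₂c₂) = 341.64 K.
ΔS₁ = m₁c₁ ln(T_f/T₁) = 287.316 × ln(341.64/414) = -55.2 J/K.
ΔS₂ = m₂c₂ ln(T_f/T₂) = 637.002 × ln(341.64/309) = 63.96 J/K.
ΔS_total = -55.2 + 63.96 = 8.76 J/K.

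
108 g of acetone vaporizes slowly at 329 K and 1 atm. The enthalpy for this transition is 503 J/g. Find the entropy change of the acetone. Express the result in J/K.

ΔS = 165 J/K

Heat absorbed by the substance: Q = mL = 108 × 503 = 54324 J.
At constant T, ΔS = Q_rev/T = 54324 / 329 = 165 J/K.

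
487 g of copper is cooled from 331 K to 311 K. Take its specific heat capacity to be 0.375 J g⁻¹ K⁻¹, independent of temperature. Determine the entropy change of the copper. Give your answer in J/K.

ΔS = ∫dQ_rev/T = m c ln(T₂/T₁) = 487 × 0.375 × ln(311/331) = -11.4 J/K.

ΔS = -11.4 J/K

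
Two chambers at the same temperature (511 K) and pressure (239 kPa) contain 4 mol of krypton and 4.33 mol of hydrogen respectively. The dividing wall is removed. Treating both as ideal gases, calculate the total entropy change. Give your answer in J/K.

Mole fractions: x_A = 4/8.33 = 0.48, x_B = 0.52.
ΔS_mix = −R(n_A ln x_A + n_B ln x_B) = −8.314 × (4 ln 0.48 + 4.33 ln 0.52) = 47.9 J/K.

ΔS_mix = 47.9 J/K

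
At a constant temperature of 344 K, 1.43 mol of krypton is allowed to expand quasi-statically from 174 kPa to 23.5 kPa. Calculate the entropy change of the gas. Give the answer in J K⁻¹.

ΔS_gas = 23.8 J/K

For an isothermal ideal gas ΔS_gas = nR ln(P₁/P₂) = 1.43 × 8.314 × ln(174/23.5) = 23.8 J/K.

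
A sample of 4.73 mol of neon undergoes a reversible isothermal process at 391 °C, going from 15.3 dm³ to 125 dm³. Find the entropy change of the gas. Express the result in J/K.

ΔS_gas = 82.6 J/K

For an isothermal ideal gas ΔS_gas = nR ln(V₂/V₁) = 4.73 × 8.314 × ln(125/15.3) = 82.6 J/K.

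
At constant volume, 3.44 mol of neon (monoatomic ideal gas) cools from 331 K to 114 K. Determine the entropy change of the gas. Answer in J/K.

At constant volume, ΔS = nC_V ln(T₂/T₁) with C_V = 3R/2 = 12.47 J mol⁻¹ K⁻¹.
ΔS = 3.44 × 12.47 × ln(114/331) = -45.7 J/K.

ΔS = -45.7 J/K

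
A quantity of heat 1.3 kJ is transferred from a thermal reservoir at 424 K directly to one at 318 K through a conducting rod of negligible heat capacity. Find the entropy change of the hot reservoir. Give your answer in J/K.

ΔS_hot = -3.07 J/K

The hot reservoir loses heat Q, so ΔS_hot = −Q/T_H = −1300/424 = -3.07 J/K.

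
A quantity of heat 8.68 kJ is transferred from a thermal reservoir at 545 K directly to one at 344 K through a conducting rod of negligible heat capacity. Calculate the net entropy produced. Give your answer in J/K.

ΔS_hot = −Q/T_H = −8680/545 = -15.927 J/K and ΔS_cold = +Q/T_C = 8680/344 = 25.233 J/K.
ΔS_total = -15.927 + 25.233 = 9.31 J/K, positive as the second law requires.

ΔS_total = 9.31 J/K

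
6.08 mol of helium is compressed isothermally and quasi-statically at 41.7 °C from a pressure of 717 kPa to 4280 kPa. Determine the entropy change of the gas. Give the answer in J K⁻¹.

ΔS_gas = -90.3 J/K

For an isothermal ideal gas ΔS_gas = nR ln(P₁/P₂) = 6.08 × 8.314 × ln(717/4280) = -90.3 J/K.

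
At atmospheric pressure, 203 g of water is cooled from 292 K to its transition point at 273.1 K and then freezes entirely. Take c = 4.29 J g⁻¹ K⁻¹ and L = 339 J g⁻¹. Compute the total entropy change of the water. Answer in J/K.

Cooling step: ΔS₁ = m c ln(T_tr/T_i) = 203 × 4.29 × ln(273.1/292) = -58.27 J/K.
Phase change: ΔS₂ = −mL/T_tr = −203 × 339 / 273.1 = -252 J/K.
ΔS_total = (-58.27) + (-252) = -310 J/K.

ΔS = -310 J/K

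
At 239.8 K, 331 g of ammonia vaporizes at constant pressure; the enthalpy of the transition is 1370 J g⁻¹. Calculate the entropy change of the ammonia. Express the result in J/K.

Heat absorbed by the substance: Q = mL = 331 × 1370 = 453470 J.
At constant T, ΔS = Q_rev/T = 453470 / 239.8 = 1890 J/K.

ΔS = 1890 J/K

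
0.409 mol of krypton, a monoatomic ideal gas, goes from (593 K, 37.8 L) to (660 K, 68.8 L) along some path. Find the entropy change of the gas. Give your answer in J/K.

ΔS = 2.58 J/K

Entropy is a state function: ΔS = nC_V ln(T₂/T₁) + nR ln(V₂/V₁), with C_V = 3R/2 = 12.47 J mol⁻¹ K⁻¹ for a monoatomic ideal gas.
ΔS = 0.409 × [12.47 × ln(660/593) + 8.314 × ln(68.8/37.8)] = 2.58 J/K.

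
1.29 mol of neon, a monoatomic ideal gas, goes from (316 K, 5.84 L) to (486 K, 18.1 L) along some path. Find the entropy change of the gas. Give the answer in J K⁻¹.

Entropy is a state function: ΔS = nC_V ln(T₂/T₁) + nR ln(V₂/V₁), with C_V = 3R/2 = 12.47 J mol⁻¹ K⁻¹ for a monoatomic ideal gas.
ΔS = 1.29 × [12.47 × ln(486/316) + 8.314 × ln(18.1/5.84)] = 19.1 J/K.

ΔS = 19.1 J/K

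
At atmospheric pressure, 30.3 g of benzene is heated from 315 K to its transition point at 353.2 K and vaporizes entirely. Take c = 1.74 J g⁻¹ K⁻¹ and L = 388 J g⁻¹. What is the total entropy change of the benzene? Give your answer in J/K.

ΔS = 39.3 J/K

Warming step: ΔS₁ = m c ln(T_tr/T_i) = 30.3 × 1.74 × ln(353.2/315) = 6.035 J/K.
Phase change: ΔS₂ = +mL/T_tr = 30.3 × 388 / 353.2 = 33.29 J/K.
ΔS_total = (6.035) + (33.29) = 39.3 J/K.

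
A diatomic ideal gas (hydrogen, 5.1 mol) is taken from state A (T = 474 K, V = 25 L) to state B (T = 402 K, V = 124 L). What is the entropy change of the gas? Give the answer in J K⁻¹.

ΔS = 50.4 J/K

Entropy is a state function: ΔS = nC_V ln(T₂/T₁) + nR ln(V₂/V₁), with C_V = 5R/2 = 20.79 J mol⁻¹ K⁻¹ for a diatomic ideal gas.
ΔS = 5.1 × [20.79 × ln(402/474) + 8.314 × ln(124/25)] = 50.4 J/K.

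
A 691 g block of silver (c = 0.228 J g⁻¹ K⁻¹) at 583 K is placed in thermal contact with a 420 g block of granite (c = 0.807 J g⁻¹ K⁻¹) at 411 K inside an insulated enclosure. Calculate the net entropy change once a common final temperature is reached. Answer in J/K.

Energy balance: T_f = (m₁c₁T₁ + m₂c₂T₂)/(m₁c₁ + m₂c₂) = 465.58 K.
ΔS₁ = m₁c₁ ln(T_f/T₁) = 157.548 × ln(465.58/583) = -35.43 J/K.
ΔS₂ = m₂c₂ ln(T_f/T₂) = 338.94 × ln(465.58/411) = 42.26 J/K.
ΔS_total = -35.43 + 42.26 = 6.83 J/K.

ΔS_total = 6.83 J/K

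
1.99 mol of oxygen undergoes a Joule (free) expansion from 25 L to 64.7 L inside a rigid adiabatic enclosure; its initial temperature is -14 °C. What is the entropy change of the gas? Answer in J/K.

No heat is exchanged and no work is done, so the ideal-gas temperature stays constant.
Entropy is a state function; using a reversible isothermal path, ΔS_gas = nR ln(V₂/V₁) = 1.99 × 8.314 × ln(64.7/25) = 15.7 J/K.

ΔS_gas = 15.7 J/K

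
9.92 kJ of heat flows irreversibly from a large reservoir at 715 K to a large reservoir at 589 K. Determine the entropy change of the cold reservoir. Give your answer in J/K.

The cold reservoir gains heat Q, so ΔS_cold = +Q/T_C = 9920/589 = 16.8 J/K.

ΔS_cold = 16.8 J/K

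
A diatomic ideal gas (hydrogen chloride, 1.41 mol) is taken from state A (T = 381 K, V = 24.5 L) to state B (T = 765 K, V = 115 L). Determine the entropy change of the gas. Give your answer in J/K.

Entropy is a state function: ΔS = nC_V ln(T₂/T₁) + nR ln(V₂/V₁), with C_V = 5R/2 = 20.79 J mol⁻¹ K⁻¹ for a diatomic ideal gas.
ΔS = 1.41 × [20.79 × ln(765/381) + 8.314 × ln(115/24.5)] = 38.6 J/K.

ΔS = 38.6 J/K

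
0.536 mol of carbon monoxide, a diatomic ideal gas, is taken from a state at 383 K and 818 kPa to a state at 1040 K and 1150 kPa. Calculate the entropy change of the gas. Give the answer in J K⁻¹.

ΔS = 14.1 J/K

ΔS = nC_p ln(T₂/T₁) − nR ln(P₂/P₁), with C_p = 7R/2 = 29.1 J mol⁻¹ K⁻¹ for a diatomic ideal gas.
ΔS = 0.536 × [29.1 × ln(1040/383) − 8.314 × ln(1150/818)] = 14.1 J/K.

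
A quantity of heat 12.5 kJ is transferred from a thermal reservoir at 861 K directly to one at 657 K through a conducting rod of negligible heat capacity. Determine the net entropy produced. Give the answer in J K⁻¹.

ΔS_hot = −Q/T_H = −12500/861 = -14.52 J/K and ΔS_cold = +Q/T_C = 12500/657 = 19.03 J/K.
ΔS_total = -14.52 + 19.03 = 4.51 J/K, positive as the second law requires.

ΔS_total = 4.51 J/K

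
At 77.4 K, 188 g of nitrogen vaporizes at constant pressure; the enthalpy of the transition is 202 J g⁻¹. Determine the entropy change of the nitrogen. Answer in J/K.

Heat absorbed by the substance: Q = mL = 188 × 202 = 37976 J.
At constant T, ΔS = Q_rev/T = 37976 / 77.4 = 491 J/K.

ΔS = 491 J/K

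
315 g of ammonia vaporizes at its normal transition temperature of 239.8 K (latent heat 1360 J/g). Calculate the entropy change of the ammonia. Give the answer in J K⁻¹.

Heat absorbed by the substance: Q = mL = 315 × 1360 = 428400 J.
At constant T, ΔS = Q_rev/T = 428400 / 239.8 = 1790 J/K.

ΔS = 1790 J/K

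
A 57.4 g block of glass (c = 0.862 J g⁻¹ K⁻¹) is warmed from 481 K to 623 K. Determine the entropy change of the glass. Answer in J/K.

ΔS = 12.8 J/K

ΔS = ∫dQ_rev/T = m c ln(T₂/T₁) = 57.4 × 0.862 × ln(623/481) = 12.8 J/K.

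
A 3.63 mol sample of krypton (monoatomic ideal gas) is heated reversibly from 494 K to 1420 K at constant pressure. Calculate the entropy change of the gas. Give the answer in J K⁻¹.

ΔS = 79.7 J/K

At constant pressure, ΔS = nC_p ln(T₂/T₁) with C_p = 5R/2 = 20.79 J mol⁻¹ K⁻¹.
ΔS = 3.63 × 20.79 × ln(1420/494) = 79.7 J/K.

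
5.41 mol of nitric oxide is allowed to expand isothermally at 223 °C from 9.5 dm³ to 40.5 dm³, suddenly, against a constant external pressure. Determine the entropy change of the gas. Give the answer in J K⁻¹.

ΔS_gas = 65.2 J/K

Entropy is a state function, so ΔS_gas depends only on the end states.
For an isothermal ideal gas ΔS_gas = nR ln(V₂/V₁) = 5.41 × 8.314 × ln(40.5/9.5) = 65.2 J/K.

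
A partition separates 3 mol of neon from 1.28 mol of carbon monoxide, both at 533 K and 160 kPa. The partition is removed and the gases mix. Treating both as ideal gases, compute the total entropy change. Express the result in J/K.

ΔS_mix = 21.7 J/K

Mole fractions: x_A = 3/4.28 = 0.701, x_B = 0.299.
ΔS_mix = −R(n_A ln x_A + n_B ln x_B) = −8.314 × (3 ln 0.701 + 1.28 ln 0.299) = 21.7 J/K.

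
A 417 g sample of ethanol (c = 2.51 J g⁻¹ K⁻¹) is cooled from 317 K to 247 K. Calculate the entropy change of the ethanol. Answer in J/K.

ΔS = -261 J/K

ΔS = ∫dQ_rev/T = m c ln(T₂/T₁) = 417 × 2.51 × ln(247/317) = -261 J/K.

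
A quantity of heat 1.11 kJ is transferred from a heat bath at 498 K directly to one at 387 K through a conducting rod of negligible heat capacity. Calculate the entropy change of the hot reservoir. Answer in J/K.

The hot reservoir loses heat Q, so ΔS_hot = −Q/T_H = −1110/498 = -2.23 J/K.

ΔS_hot = -2.23 J/K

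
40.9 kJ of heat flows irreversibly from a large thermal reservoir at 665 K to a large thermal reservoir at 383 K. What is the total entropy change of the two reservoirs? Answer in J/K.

ΔS_total = 45.3 J/K

ΔS_hot = −Q/T_H = −40900/665 = -61.5 J/K and ΔS_cold = +Q/T_C = 40900/383 = 106.8 J/K.
ΔS_total = -61.5 + 106.8 = 45.3 J/K, positive as the second law requires.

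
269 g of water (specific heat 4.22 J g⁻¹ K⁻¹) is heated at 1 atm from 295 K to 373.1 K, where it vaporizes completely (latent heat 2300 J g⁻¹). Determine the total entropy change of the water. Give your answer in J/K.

Warming step: ΔS₁ = m c ln(T_tr/T_i) = 269 × 4.22 × ln(373.1/295) = 266.6 J/K.
Phase change: ΔS₂ = +mL/T_tr = 269 × 2300 / 373.1 = 1658 J/K.
ΔS_total = (266.6) + (1658) = 1920 J/K.

ΔS = 1920 J/K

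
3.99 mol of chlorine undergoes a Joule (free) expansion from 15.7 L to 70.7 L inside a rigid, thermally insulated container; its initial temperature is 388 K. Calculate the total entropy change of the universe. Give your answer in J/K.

No heat is exchanged and no work is done, so the ideal-gas temperature stays constant.
Entropy is a state function; using a reversible isothermal path, ΔS_gas = nR ln(V₂/V₁) = 3.99 × 8.314 × ln(70.7/15.7) = 49.9 J/K.
The insulated surroundings exchange no heat, so ΔS_surr = 0 and ΔS_universe = ΔS_gas.

ΔS_universe = 49.9 J/K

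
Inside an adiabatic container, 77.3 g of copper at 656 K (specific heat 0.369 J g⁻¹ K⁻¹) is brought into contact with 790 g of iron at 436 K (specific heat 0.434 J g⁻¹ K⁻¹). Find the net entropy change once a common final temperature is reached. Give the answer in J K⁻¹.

Energy balance: T_f = (m₁c₁T₁ + m₂c₂T₂)/(m₁c₁ + m₂c₂) = 452.9 K.
ΔS₁ = m₁c₁ ln(T_f/T₁) = 28.5237 × ln(452.9/656) = -10.57 J/K.
ΔS₂ = m₂c₂ ln(T_f/T₂) = 342.86 × ln(452.9/436) = 13.04 J/K.
ΔS_total = -10.57 + 13.04 = 2.47 J/K.

ΔS_total = 2.47 J/K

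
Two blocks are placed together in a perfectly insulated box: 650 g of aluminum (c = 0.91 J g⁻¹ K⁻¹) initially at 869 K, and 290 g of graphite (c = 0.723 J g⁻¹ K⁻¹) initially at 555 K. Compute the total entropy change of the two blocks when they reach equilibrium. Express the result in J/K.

Energy balance: T_f = (m₁c₁T₁ + m₂c₂T₂)/(m₁c₁ + m₂c₂) = 786.82 K.
ΔS₁ = m₁c₁ ln(T_f/T₁) = 591.5 × ln(786.82/869) = -58.76 J/K.
ΔS₂ = m₂c₂ ln(T_f/T₂) = 209.67 × ln(786.82/555) = 73.18 J/K.
ΔS_total = -58.76 + 73.18 = 14.4 J/K.

ΔS_total = 14.4 J/K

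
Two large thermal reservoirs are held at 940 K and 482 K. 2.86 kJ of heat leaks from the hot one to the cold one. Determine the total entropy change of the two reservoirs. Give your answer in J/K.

ΔS_total = 2.89 J/K

ΔS_hot = −Q/T_H = −2860/940 = -3.043 J/K and ΔS_cold = +Q/T_C = 2860/482 = 5.934 J/K.
ΔS_total = -3.043 + 5.934 = 2.89 J/K, positive as the second law requires.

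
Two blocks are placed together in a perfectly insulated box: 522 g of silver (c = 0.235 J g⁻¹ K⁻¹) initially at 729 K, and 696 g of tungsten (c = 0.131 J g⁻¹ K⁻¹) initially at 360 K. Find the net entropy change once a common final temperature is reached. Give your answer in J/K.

ΔS_total = 12.3 J/K

Energy balance: T_f = (m₁c₁T₁ + m₂c₂T₂)/(m₁c₁ + m₂c₂) = 571.67 K.
ΔS₁ = m₁c₁ ln(T_f/T₁) = 122.67 × ln(571.67/729) = -29.822 J/K.
ΔS₂ = m₂c₂ ln(T_f/T₂) = 91.176 × ln(571.67/360) = 42.165 J/K.
ΔS_total = -29.822 + 42.165 = 12.3 J/K.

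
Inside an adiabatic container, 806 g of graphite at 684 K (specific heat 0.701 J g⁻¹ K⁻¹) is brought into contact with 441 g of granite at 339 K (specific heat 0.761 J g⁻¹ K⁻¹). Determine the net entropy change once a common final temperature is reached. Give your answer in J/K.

ΔS_total = 48.1 J/K

Energy balance: T_f = (m₁c₁T₁ + m₂c₂T₂)/(m₁c₁ + m₂c₂) = 555.44 K.
ΔS₁ = m₁c₁ ln(T_f/T₁) = 565.006 × ln(555.44/684) = -117.6 J/K.
ΔS₂ = m₂c₂ ln(T_f/T₂) = 335.601 × ln(555.44/339) = 165.7 J/K.
ΔS_total = -117.6 + 165.7 = 48.1 J/K.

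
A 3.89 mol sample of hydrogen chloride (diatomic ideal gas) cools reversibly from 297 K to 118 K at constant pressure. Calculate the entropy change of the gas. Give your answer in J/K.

At constant pressure, ΔS = nC_p ln(T₂/T₁) with C_p = 7R/2 = 29.1 J mol⁻¹ K⁻¹.
ΔS = 3.89 × 29.1 × ln(118/297) = -104 J/K.

ΔS = -104 J/K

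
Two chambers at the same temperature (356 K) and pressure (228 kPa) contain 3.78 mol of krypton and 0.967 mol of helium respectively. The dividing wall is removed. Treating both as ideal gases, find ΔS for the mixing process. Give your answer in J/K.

Mole fractions: x_A = 3.78/4.75 = 0.796, x_B = 0.204.
ΔS_mix = −R(n_A ln x_A + n_B ln x_B) = −8.314 × (3.78 ln 0.796 + 0.967 ln 0.204) = 20 J/K.

ΔS_mix = 20 J/K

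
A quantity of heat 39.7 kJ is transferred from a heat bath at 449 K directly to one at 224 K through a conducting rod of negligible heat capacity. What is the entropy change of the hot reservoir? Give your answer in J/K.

ΔS_hot = -88.4 J/K

The hot reservoir loses heat Q, so ΔS_hot = −Q/T_H = −39700/449 = -88.4 J/K.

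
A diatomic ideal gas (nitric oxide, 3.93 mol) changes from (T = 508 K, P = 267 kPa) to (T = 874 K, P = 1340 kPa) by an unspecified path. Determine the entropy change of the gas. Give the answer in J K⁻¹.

ΔS = nC_p ln(T₂/T₁) − nR ln(P₂/P₁), with C_p = 7R/2 = 29.1 J mol⁻¹ K⁻¹ for a diatomic ideal gas.
ΔS = 3.93 × [29.1 × ln(874/508) − 8.314 × ln(1340/267)] = 9.34 J/K.

ΔS = 9.34 J/K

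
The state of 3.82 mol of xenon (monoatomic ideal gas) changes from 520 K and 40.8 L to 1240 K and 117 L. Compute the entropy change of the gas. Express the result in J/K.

Entropy is a state function: ΔS = nC_V ln(T₂/T₁) + nR ln(V₂/V₁), with C_V = 3R/2 = 12.47 J mol⁻¹ K⁻¹ for a monoatomic ideal gas.
ΔS = 3.82 × [12.47 × ln(1240/520) + 8.314 × ln(117/40.8)] = 74.9 J/K.

ΔS = 74.9 J/K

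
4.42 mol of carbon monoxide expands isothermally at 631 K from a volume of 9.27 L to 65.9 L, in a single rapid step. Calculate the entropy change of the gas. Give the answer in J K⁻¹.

Entropy is a state function, so ΔS_gas depends only on the end states.
For an isothermal ideal gas ΔS_gas = nR ln(V₂/V₁) = 4.42 × 8.314 × ln(65.9/9.27) = 72.1 J/K.

ΔS_gas = 72.1 J/K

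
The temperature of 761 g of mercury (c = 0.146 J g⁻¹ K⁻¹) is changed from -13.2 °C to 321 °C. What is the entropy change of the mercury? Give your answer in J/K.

In kelvin: T₁ = 259.95 K, T₂ = 594.15 K. ΔS = ∫dQ_rev/T = m c ln(T₂/T₁) = 761 × 0.146 × ln(594.15/259.95) = 91.8 J/K.

ΔS = 91.8 J/K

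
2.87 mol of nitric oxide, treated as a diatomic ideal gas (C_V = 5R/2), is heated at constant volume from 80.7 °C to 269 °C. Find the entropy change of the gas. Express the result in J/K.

ΔS = 25.5 J/K

In kelvin: T₁ = 353.85 K, T₂ = 542.15 K. At constant volume, ΔS = nC_V ln(T₂/T₁) with C_V = 5R/2 = 20.79 J mol⁻¹ K⁻¹.
ΔS = 2.87 × 20.79 × ln(542.15/353.85) = 25.5 J/K.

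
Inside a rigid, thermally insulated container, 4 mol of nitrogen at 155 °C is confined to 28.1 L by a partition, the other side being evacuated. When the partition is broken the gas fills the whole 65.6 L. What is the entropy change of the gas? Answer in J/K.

ΔS_gas = 28.2 J/K

No heat is exchanged and no work is done, so the ideal-gas temperature stays constant.
Entropy is a state function; using a reversible isothermal path, ΔS_gas = nR ln(V₂/V₁) = 4 × 8.314 × ln(65.6/28.1) = 28.2 J/K.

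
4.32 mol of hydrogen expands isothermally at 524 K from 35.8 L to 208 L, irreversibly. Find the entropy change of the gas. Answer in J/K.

Entropy is a state function, so ΔS_gas depends only on the end states.
For an isothermal ideal gas ΔS_gas = nR ln(V₂/V₁) = 4.32 × 8.314 × ln(208/35.8) = 63.2 J/K.

ΔS_gas = 63.2 J/K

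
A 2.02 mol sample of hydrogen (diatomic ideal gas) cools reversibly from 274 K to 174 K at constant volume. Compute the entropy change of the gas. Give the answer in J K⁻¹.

ΔS = -19.1 J/K

At constant volume, ΔS = nC_V ln(T₂/T₁) with C_V = 5R/2 = 20.79 J mol⁻¹ K⁻¹.
ΔS = 2.02 × 20.79 × ln(174/274) = -19.1 J/K.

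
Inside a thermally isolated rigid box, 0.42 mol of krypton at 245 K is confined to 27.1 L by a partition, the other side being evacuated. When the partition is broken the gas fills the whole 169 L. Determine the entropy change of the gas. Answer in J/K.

For an ideal gas in free expansion Q = 0 and W = 0, so T is unchanged.
Entropy is a state function; using a reversible isothermal path, ΔS_gas = nR ln(V₂/V₁) = 0.42 × 8.314 × ln(169/27.1) = 6.39 J/K.

ΔS_gas = 6.39 J/K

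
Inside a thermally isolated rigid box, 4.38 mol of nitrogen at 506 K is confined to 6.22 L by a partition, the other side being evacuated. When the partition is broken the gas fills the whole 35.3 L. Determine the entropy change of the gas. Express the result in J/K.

ΔS_gas = 63.2 J/K

No heat is exchanged and no work is done, so the ideal-gas temperature stays constant.
Entropy is a state function; using a reversible isothermal path, ΔS_gas = nR ln(V₂/V₁) = 4.38 × 8.314 × ln(35.3/6.22) = 63.2 J/K.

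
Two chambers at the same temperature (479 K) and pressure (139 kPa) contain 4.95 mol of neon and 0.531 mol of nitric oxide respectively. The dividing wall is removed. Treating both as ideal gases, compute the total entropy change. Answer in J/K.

Mole fractions: x_A = 4.95/5.48 = 0.903, x_B = 0.0969.
ΔS_mix = −R(n_A ln x_A + n_B ln x_B) = −8.314 × (4.95 ln 0.903 + 0.531 ln 0.0969) = 14.5 J/K.

ΔS_mix = 14.5 J/K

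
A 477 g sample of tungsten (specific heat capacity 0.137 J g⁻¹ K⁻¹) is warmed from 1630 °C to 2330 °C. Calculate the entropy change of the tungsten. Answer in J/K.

ΔS = 20.5 J/K

In kelvin: T₁ = 1903.15 K, T₂ = 2603.15 K. ΔS = ∫dQ_rev/T = m c ln(T₂/T₁) = 477 × 0.137 × ln(2603.15/1903.15) = 20.5 J/K.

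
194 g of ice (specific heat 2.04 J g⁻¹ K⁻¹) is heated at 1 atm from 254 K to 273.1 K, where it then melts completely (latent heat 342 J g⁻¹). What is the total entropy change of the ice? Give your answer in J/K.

ΔS = 272 J/K

Warming step: ΔS₁ = m c ln(T_tr/T_i) = 194 × 2.04 × ln(273.1/254) = 28.69 J/K.
Phase change: ΔS₂ = +mL/T_tr = 194 × 342 / 273.1 = 242.9 J/K.
ΔS_total = (28.69) + (242.9) = 272 J/K.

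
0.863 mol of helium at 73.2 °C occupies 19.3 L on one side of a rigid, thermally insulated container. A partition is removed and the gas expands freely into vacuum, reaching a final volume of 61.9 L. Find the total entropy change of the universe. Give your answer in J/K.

No heat is exchanged and no work is done, so the ideal-gas temperature stays constant.
Entropy is a state function; using a reversible isothermal path, ΔS_gas = nR ln(V₂/V₁) = 0.863 × 8.314 × ln(61.9/19.3) = 8.36 J/K.
The insulated surroundings exchange no heat, so ΔS_surr = 0 and ΔS_universe = ΔS_gas.

ΔS_universe = 8.36 J/K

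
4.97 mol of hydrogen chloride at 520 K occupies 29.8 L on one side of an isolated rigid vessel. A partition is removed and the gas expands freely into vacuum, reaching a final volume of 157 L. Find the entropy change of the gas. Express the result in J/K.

For an ideal gas in free expansion Q = 0 and W = 0, so T is unchanged.
Entropy is a state function; using a reversible isothermal path, ΔS_gas = nR ln(V₂/V₁) = 4.97 × 8.314 × ln(157/29.8) = 68.7 J/K.

ΔS_gas = 68.7 J/K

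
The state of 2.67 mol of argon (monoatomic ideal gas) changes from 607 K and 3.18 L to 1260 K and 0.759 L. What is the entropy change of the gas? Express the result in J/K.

Entropy is a state function: ΔS = nC_V ln(T₂/T₁) + nR ln(V₂/V₁), with C_V = 3R/2 = 12.47 J mol⁻¹ K⁻¹ for a monoatomic ideal gas.
ΔS = 2.67 × [12.47 × ln(1260/607) + 8.314 × ln(0.759/3.18)] = -7.48 J/K.

ΔS = -7.48 J/K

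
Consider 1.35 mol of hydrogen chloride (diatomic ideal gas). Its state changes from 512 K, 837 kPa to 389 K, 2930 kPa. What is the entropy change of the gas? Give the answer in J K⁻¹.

ΔS = nC_p ln(T₂/T₁) − nR ln(P₂/P₁), with C_p = 7R/2 = 29.1 J mol⁻¹ K⁻¹ for a diatomic ideal gas.
ΔS = 1.35 × [29.1 × ln(389/512) − 8.314 × ln(2930/837)] = -24.9 J/K.

ΔS = -24.9 J/K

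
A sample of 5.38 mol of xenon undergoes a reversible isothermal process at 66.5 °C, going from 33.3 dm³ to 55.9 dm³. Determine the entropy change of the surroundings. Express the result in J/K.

ΔS_surr = -23.2 J/K

For an isothermal ideal gas ΔS_gas = nR ln(V₂/V₁) = 5.38 × 8.314 × ln(55.9/33.3) = 23.2 J/K.
The process is reversible, so ΔS_surr = −ΔS_gas = -23.2 J/K and ΔS_universe = 0.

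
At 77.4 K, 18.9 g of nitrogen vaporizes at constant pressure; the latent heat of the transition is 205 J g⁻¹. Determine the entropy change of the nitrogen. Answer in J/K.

Heat absorbed by the substance: Q = mL = 18.9 × 205 = 3874.5 J.
At constant T, ΔS = Q_rev/T = 3874.5 / 77.4 = 50.1 J/K.

ΔS = 50.1 J/K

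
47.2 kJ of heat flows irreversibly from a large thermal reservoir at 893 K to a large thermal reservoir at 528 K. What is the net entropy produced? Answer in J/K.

ΔS_total = 36.5 J/K

ΔS_hot = −Q/T_H = −47200/893 = -52.86 J/K and ΔS_cold = +Q/T_C = 47200/528 = 89.39 J/K.
ΔS_total = -52.86 + 89.39 = 36.5 J/K, positive as the second law requires.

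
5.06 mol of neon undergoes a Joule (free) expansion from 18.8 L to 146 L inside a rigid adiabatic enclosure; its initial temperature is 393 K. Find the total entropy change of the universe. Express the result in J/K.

No heat is exchanged and no work is done, so the ideal-gas temperature stays constant.
Entropy is a state function; using a reversible isothermal path, ΔS_gas = nR ln(V₂/V₁) = 5.06 × 8.314 × ln(146/18.8) = 86.2 J/K.
The insulated surroundings exchange no heat, so ΔS_surr = 0 and ΔS_universe = ΔS_gas.

ΔS_universe = 86.2 J/K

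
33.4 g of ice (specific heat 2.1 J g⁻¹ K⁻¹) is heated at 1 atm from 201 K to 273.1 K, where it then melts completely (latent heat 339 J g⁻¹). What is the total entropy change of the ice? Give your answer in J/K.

ΔS = 63 J/K

Warming step: ΔS₁ = m c ln(T_tr/T_i) = 33.4 × 2.1 × ln(273.1/201) = 21.5 J/K.
Phase change: ΔS₂ = +mL/T_tr = 33.4 × 339 / 273.1 = 41.46 J/K.
ΔS_total = (21.5) + (41.46) = 63 J/K.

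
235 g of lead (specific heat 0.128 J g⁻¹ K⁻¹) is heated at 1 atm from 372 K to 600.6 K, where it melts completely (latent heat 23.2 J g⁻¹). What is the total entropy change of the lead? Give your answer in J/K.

ΔS = 23.5 J/K

Warming step: ΔS₁ = m c ln(T_tr/T_i) = 235 × 0.128 × ln(600.6/372) = 14.41 J/K.
Phase change: ΔS₂ = +mL/T_tr = 235 × 23.2 / 600.6 = 9.078 J/K.
ΔS_total = (14.41) + (9.078) = 23.5 J/K.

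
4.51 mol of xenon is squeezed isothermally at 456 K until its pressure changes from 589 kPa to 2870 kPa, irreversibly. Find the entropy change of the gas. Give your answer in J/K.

ΔS_gas = -59.4 J/K

Entropy is a state function, so ΔS_gas depends only on the end states.
For an isothermal ideal gas ΔS_gas = nR ln(P₁/P₂) = 4.51 × 8.314 × ln(589/2870) = -59.4 J/K.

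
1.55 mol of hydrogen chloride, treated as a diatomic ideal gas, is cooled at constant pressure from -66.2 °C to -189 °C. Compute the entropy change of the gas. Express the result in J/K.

In kelvin: T₁ = 206.95 K, T₂ = 84.15 K. At constant pressure, ΔS = nC_p ln(T₂/T₁) with C_p = 7R/2 = 29.1 J mol⁻¹ K⁻¹.
ΔS = 1.55 × 29.1 × ln(84.15/206.95) = -40.6 J/K.

ΔS = -40.6 J/K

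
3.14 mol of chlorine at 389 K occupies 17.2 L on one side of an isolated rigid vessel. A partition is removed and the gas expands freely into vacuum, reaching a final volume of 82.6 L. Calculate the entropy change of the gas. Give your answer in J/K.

ΔS_gas = 41 J/K

No heat is exchanged and no work is done, so the ideal-gas temperature stays constant.
Entropy is a state function; using a reversible isothermal path, ΔS_gas = nR ln(V₂/V₁) = 3.14 × 8.314 × ln(82.6/17.2) = 41 J/K.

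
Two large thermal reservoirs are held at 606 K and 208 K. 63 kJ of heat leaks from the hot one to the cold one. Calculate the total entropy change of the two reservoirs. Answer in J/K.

ΔS_total = 199 J/K

ΔS_hot = −Q/T_H = −63000/606 = -104 J/K and ΔS_cold = +Q/T_C = 63000/208 = 302.9 J/K.
ΔS_total = -104 + 302.9 = 199 J/K, positive as the second law requires.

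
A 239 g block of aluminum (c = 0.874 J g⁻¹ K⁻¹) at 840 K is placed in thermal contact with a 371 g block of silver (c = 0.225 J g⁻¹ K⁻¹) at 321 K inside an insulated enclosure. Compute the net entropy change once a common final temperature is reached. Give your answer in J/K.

ΔS_total = 23.6 J/K

Energy balance: T_f = (m₁c₁T₁ + m₂c₂T₂)/(m₁c₁ + m₂c₂) = 691.81 K.
ΔS₁ = m₁c₁ ln(T_f/T₁) = 208.886 × ln(691.81/840) = -40.54 J/K.
ΔS₂ = m₂c₂ ln(T_f/T₂) = 83.475 × ln(691.81/321) = 64.1 J/K.
ΔS_total = -40.54 + 64.1 = 23.6 J/K.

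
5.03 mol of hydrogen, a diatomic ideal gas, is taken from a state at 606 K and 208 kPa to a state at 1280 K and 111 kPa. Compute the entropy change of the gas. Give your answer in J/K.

ΔS = 136 J/K

ΔS = nC_p ln(T₂/T₁) − nR ln(P₂/P₁), with C_p = 7R/2 = 29.1 J mol⁻¹ K⁻¹ for a diatomic ideal gas.
ΔS = 5.03 × [29.1 × ln(1280/606) − 8.314 × ln(111/208)] = 136 J/K.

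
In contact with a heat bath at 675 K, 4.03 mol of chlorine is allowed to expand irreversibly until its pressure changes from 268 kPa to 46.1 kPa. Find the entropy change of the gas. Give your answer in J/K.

ΔS_gas = 59 J/K

Entropy is a state function, so ΔS_gas depends only on the end states.
For an isothermal ideal gas ΔS_gas = nR ln(P₁/P₂) = 4.03 × 8.314 × ln(268/46.1) = 59 J/K.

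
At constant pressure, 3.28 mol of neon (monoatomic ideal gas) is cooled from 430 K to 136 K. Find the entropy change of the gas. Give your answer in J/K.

At constant pressure, ΔS = nC_p ln(T₂/T₁) with C_p = 5R/2 = 20.79 J mol⁻¹ K⁻¹.
ΔS = 3.28 × 20.79 × ln(136/430) = -78.5 J/K.

ΔS = -78.5 J/K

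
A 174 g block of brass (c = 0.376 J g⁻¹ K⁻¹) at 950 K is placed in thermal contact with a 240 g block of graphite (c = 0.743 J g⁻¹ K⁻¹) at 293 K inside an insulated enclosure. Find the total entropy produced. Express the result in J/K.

Energy balance: T_f = (m₁c₁T₁ + m₂c₂T₂)/(m₁c₁ + m₂c₂) = 469.35 K.
ΔS₁ = m₁c₁ ln(T_f/T₁) = 65.424 × ln(469.35/950) = -46.13 J/K.
ΔS₂ = m₂c₂ ln(T_f/T₂) = 178.32 × ln(469.35/293) = 84.02 J/K.
ΔS_total = -46.13 + 84.02 = 37.9 J/K.

ΔS_total = 37.9 J/K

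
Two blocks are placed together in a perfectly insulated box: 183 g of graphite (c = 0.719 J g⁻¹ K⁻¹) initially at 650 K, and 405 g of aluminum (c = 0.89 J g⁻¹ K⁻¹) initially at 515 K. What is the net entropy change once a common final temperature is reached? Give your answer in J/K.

Energy balance: T_f = (m₁c₁T₁ + m₂c₂T₂)/(m₁c₁ + m₂c₂) = 551.1 K.
ΔS₁ = m₁c₁ ln(T_f/T₁) = 131.577 × ln(551.1/650) = -21.72 J/K.
ΔS₂ = m₂c₂ ln(T_f/T₂) = 360.45 × ln(551.1/515) = 24.42 J/K.
ΔS_total = -21.72 + 24.42 = 2.7 J/K.

ΔS_total = 2.7 J/K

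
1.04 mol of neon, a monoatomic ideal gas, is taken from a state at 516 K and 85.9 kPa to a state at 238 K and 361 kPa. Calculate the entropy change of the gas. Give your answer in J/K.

ΔS = -29.1 J/K

ΔS = nC_p ln(T₂/T₁) − nR ln(P₂/P₁), with C_p = 5R/2 = 20.79 J mol⁻¹ K⁻¹ for a monoatomic ideal gas.
ΔS = 1.04 × [20.79 × ln(238/516) − 8.314 × ln(361/85.9)] = -29.1 J/K.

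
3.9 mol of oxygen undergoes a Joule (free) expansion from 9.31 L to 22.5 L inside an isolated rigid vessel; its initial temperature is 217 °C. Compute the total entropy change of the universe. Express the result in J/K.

ΔS_universe = 28.6 J/K

No heat is exchanged and no work is done, so the ideal-gas temperature stays constant.
Entropy is a state function; using a reversible isothermal path, ΔS_gas = nR ln(V₂/V₁) = 3.9 × 8.314 × ln(22.5/9.31) = 28.6 J/K.
The insulated surroundings exchange no heat, so ΔS_surr = 0 and ΔS_universe = ΔS_gas.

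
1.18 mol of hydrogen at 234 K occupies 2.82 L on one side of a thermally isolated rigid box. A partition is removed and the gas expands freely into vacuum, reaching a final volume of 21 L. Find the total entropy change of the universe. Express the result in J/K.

ΔS_universe = 19.7 J/K

For an ideal gas in free expansion Q = 0 and W = 0, so T is unchanged.
Entropy is a state function; using a reversible isothermal path, ΔS_gas = nR ln(V₂/V₁) = 1.18 × 8.314 × ln(21/2.82) = 19.7 J/K.
The insulated surroundings exchange no heat, so ΔS_surr = 0 and ΔS_universe = ΔS_gas.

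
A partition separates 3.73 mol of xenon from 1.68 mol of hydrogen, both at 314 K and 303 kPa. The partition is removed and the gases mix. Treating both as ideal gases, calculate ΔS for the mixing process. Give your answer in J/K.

ΔS_mix = 27.9 J/K

Mole fractions: x_A = 3.73/5.41 = 0.689, x_B = 0.311.
ΔS_mix = −R(n_A ln x_A + n_B ln x_B) = −8.314 × (3.73 ln 0.689 + 1.68 ln 0.311) = 27.9 J/K.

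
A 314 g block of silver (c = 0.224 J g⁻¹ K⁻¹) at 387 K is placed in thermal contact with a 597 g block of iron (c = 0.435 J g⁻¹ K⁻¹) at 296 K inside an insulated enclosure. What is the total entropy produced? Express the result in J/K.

Energy balance: T_f = (m₁c₁T₁ + m₂c₂T₂)/(m₁c₁ + m₂c₂) = 315.39 K.
ΔS₁ = m₁c₁ ln(T_f/T₁) = 70.336 × ln(315.39/387) = -14.39 J/K.
ΔS₂ = m₂c₂ ln(T_f/T₂) = 259.695 × ln(315.39/296) = 16.48 J/K.
ΔS_total = -14.39 + 16.48 = 2.09 J/K.

ΔS_total = 2.09 J/K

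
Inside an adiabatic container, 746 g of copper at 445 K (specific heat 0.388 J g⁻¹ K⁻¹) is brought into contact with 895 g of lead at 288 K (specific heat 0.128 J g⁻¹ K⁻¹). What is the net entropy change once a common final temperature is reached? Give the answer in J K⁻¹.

ΔS_total = 7.26 J/K

Energy balance: T_f = (m₁c₁T₁ + m₂c₂T₂)/(m₁c₁ + m₂c₂) = 400.48 K.
ΔS₁ = m₁c₁ ln(T_f/T₁) = 289.448 × ln(400.48/445) = -30.51 J/K.
ΔS₂ = m₂c₂ ln(T_f/T₂) = 114.56 × ln(400.48/288) = 37.77 J/K.
ΔS_total = -30.51 + 37.77 = 7.26 J/K.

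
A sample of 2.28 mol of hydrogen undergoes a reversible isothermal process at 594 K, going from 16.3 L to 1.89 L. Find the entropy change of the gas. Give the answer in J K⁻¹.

ΔS_gas = -40.8 J/K

For an isothermal ideal gas ΔS_gas = nR ln(V₂/V₁) = 2.28 × 8.314 × ln(1.89/16.3) = -40.8 J/K.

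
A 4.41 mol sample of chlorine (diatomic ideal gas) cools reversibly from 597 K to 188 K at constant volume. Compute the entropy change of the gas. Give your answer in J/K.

At constant volume, ΔS = nC_V ln(T₂/T₁) with C_V = 5R/2 = 20.79 J mol⁻¹ K⁻¹.
ΔS = 4.41 × 20.79 × ln(188/597) = -106 J/K.

ΔS = -106 J/K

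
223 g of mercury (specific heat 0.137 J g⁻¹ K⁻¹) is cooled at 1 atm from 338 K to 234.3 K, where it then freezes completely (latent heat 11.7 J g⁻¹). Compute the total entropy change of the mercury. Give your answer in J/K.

Cooling step: ΔS₁ = m c ln(T_tr/T_i) = 223 × 0.137 × ln(234.3/338) = -11.2 J/K.
Phase change: ΔS₂ = −mL/T_tr = −223 × 11.7 / 234.3 = -11.14 J/K.
ΔS_total = (-11.2) + (-11.14) = -22.3 J/K.

ΔS = -22.3 J/K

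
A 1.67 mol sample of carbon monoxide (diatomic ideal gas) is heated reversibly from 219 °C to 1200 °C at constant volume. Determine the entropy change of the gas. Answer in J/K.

ΔS = 38.1 J/K

In kelvin: T₁ = 492.15 K, T₂ = 1473.15 K. At constant volume, ΔS = nC_V ln(T₂/T₁) with C_V = 5R/2 = 20.79 J mol⁻¹ K⁻¹.
ΔS = 1.67 × 20.79 × ln(1473.15/492.15) = 38.1 J/K.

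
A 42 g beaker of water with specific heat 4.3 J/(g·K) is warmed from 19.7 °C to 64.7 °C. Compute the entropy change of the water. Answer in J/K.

ΔS = 25.8 J/K

In kelvin: T₁ = 292.85 K, T₂ = 337.85 K. ΔS = ∫dQ_rev/T = m c ln(T₂/T₁) = 42 × 4.3 × ln(337.85/292.85) = 25.8 J/K.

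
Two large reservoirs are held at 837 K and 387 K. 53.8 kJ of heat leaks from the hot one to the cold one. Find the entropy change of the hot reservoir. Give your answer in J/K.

The hot reservoir loses heat Q, so ΔS_hot = −Q/T_H = −53800/837 = -64.3 J/K.

ΔS_hot = -64.3 J/K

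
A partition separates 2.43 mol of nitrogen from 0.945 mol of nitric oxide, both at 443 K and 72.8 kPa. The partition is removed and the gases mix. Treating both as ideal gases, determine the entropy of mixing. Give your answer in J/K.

ΔS_mix = 16.6 J/K

Mole fractions: x_A = 2.43/3.38 = 0.72, x_B = 0.28.
ΔS_mix = −R(n_A ln x_A + n_B ln x_B) = −8.314 × (2.43 ln 0.72 + 0.945 ln 0.28) = 16.6 J/K.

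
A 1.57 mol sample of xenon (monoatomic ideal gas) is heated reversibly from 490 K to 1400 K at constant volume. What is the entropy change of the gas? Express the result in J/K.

At constant volume, ΔS = nC_V ln(T₂/T₁) with C_V = 3R/2 = 12.47 J mol⁻¹ K⁻¹.
ΔS = 1.57 × 12.47 × ln(1400/490) = 20.6 J/K.

ΔS = 20.6 J/K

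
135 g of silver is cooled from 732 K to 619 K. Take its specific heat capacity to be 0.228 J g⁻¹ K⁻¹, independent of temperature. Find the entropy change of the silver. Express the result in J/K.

ΔS = -5.16 J/K

ΔS = ∫dQ_rev/T = m c ln(T₂/T₁) = 135 × 0.228 × ln(619/732) = -5.16 J/K.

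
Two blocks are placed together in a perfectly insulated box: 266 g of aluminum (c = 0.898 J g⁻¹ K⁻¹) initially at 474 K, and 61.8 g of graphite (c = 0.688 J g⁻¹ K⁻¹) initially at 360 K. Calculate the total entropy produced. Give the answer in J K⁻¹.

Energy balance: T_f = (m₁c₁T₁ + m₂c₂T₂)/(m₁c₁ + m₂c₂) = 456.77 K.
ΔS₁ = m₁c₁ ln(T_f/T₁) = 238.868 × ln(456.77/474) = -8.842 J/K.
ΔS₂ = m₂c₂ ln(T_f/T₂) = 42.5184 × ln(456.77/360) = 10.12 J/K.
ΔS_total = -8.842 + 10.12 = 1.28 J/K.

ΔS_total = 1.28 J/K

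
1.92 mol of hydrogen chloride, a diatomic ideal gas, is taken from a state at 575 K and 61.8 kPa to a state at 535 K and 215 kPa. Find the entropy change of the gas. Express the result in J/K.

ΔS = -23.9 J/K

ΔS = nC_p ln(T₂/T₁) − nR ln(P₂/P₁), with C_p = 7R/2 = 29.1 J mol⁻¹ K⁻¹ for a diatomic ideal gas.
ΔS = 1.92 × [29.1 × ln(535/575) − 8.314 × ln(215/61.8)] = -23.9 J/K.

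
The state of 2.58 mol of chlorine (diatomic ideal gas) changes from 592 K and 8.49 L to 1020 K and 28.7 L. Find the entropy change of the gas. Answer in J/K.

Entropy is a state function: ΔS = nC_V ln(T₂/T₁) + nR ln(V₂/V₁), with C_V = 5R/2 = 20.79 J mol⁻¹ K⁻¹ for a diatomic ideal gas.
ΔS = 2.58 × [20.79 × ln(1020/592) + 8.314 × ln(28.7/8.49)] = 55.3 J/K.

ΔS = 55.3 J/K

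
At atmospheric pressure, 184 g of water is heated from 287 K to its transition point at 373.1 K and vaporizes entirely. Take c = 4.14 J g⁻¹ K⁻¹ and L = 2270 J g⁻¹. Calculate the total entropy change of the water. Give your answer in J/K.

Warming step: ΔS₁ = m c ln(T_tr/T_i) = 184 × 4.14 × ln(373.1/287) = 199.9 J/K.
Phase change: ΔS₂ = +mL/T_tr = 184 × 2270 / 373.1 = 1119 J/K.
ΔS_total = (199.9) + (1119) = 1320 J/K.

ΔS = 1320 J/K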